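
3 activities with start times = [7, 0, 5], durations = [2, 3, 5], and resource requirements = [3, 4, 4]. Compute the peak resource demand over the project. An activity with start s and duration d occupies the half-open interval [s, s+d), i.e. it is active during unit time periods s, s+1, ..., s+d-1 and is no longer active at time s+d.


Each activity i is active on [start_i, start_i + duration_i).
Compute total resource usage per time slot:
  t=0: active resources = [4], total = 4
  t=1: active resources = [4], total = 4
  t=2: active resources = [4], total = 4
  t=3: active resources = [], total = 0
  t=4: active resources = [], total = 0
  t=5: active resources = [4], total = 4
  t=6: active resources = [4], total = 4
  t=7: active resources = [3, 4], total = 7
  t=8: active resources = [3, 4], total = 7
  t=9: active resources = [4], total = 4
Peak resource demand = 7

7


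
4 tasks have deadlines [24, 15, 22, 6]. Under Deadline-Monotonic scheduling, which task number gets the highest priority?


Sort tasks by relative deadline (ascending):
  Task 4: deadline = 6
  Task 2: deadline = 15
  Task 3: deadline = 22
  Task 1: deadline = 24
Priority order (highest first): [4, 2, 3, 1]
Highest priority task = 4

4


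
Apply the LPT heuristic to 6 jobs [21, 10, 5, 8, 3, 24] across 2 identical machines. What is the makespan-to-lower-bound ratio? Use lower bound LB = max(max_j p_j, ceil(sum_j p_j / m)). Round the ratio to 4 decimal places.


LPT order: [24, 21, 10, 8, 5, 3]
Machine loads after assignment: [35, 36]
LPT makespan = 36
Lower bound = max(max_job, ceil(total/2)) = max(24, 36) = 36
Ratio = 36 / 36 = 1.0

1.0


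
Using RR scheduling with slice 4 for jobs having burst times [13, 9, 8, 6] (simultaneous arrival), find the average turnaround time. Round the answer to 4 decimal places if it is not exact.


Time quantum = 4
Execution trace:
  J1 runs 4 units, time = 4
  J2 runs 4 units, time = 8
  J3 runs 4 units, time = 12
  J4 runs 4 units, time = 16
  J1 runs 4 units, time = 20
  J2 runs 4 units, time = 24
  J3 runs 4 units, time = 28
  J4 runs 2 units, time = 30
  J1 runs 4 units, time = 34
  J2 runs 1 units, time = 35
  J1 runs 1 units, time = 36
Finish times: [36, 35, 28, 30]
Average turnaround = 129/4 = 32.25

32.25


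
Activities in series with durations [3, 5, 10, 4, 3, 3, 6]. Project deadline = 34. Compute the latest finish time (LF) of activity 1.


LF(activity 1) = deadline - sum of successor durations
Successors: activities 2 through 7 with durations [5, 10, 4, 3, 3, 6]
Sum of successor durations = 31
LF = 34 - 31 = 3

3


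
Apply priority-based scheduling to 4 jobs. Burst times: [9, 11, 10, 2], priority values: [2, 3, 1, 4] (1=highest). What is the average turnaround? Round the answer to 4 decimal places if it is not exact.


Sort by priority (ascending = highest first):
Order: [(1, 10), (2, 9), (3, 11), (4, 2)]
Completion times:
  Priority 1, burst=10, C=10
  Priority 2, burst=9, C=19
  Priority 3, burst=11, C=30
  Priority 4, burst=2, C=32
Average turnaround = 91/4 = 22.75

22.75


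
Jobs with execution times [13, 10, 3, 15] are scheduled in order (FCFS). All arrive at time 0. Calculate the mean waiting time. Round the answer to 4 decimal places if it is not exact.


FCFS order (as given): [13, 10, 3, 15]
Waiting times:
  Job 1: wait = 0
  Job 2: wait = 13
  Job 3: wait = 23
  Job 4: wait = 26
Sum of waiting times = 62
Average waiting time = 62/4 = 15.5

15.5


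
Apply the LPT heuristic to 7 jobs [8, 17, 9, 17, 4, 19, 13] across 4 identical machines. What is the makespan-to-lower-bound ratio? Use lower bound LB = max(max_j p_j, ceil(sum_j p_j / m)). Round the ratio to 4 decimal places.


LPT order: [19, 17, 17, 13, 9, 8, 4]
Machine loads after assignment: [19, 25, 21, 22]
LPT makespan = 25
Lower bound = max(max_job, ceil(total/4)) = max(19, 22) = 22
Ratio = 25 / 22 = 1.1364

1.1364


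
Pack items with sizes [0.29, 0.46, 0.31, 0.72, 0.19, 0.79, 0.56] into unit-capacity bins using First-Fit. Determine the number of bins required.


Place items sequentially using First-Fit:
  Item 0.29 -> new Bin 1
  Item 0.46 -> Bin 1 (now 0.75)
  Item 0.31 -> new Bin 2
  Item 0.72 -> new Bin 3
  Item 0.19 -> Bin 1 (now 0.94)
  Item 0.79 -> new Bin 4
  Item 0.56 -> Bin 2 (now 0.87)
Total bins used = 4

4


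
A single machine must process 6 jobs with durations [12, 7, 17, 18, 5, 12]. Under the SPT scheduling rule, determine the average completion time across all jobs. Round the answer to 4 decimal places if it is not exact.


Sort jobs by processing time (SPT order): [5, 7, 12, 12, 17, 18]
Compute completion times sequentially:
  Job 1: processing = 5, completes at 5
  Job 2: processing = 7, completes at 12
  Job 3: processing = 12, completes at 24
  Job 4: processing = 12, completes at 36
  Job 5: processing = 17, completes at 53
  Job 6: processing = 18, completes at 71
Sum of completion times = 201
Average completion time = 201/6 = 33.5

33.5


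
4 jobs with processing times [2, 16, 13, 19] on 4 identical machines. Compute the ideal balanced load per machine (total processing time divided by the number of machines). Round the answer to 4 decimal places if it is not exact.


Total processing time = 2 + 16 + 13 + 19 = 50
Number of machines = 4
Ideal balanced load = 50 / 4 = 12.5

12.5


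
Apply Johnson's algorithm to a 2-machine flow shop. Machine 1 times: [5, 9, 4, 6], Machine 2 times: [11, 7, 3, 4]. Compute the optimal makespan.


Apply Johnson's rule:
  Group 1 (a <= b): [(1, 5, 11)]
  Group 2 (a > b): [(2, 9, 7), (4, 6, 4), (3, 4, 3)]
Optimal job order: [1, 2, 4, 3]
Schedule:
  Job 1: M1 done at 5, M2 done at 16
  Job 2: M1 done at 14, M2 done at 23
  Job 4: M1 done at 20, M2 done at 27
  Job 3: M1 done at 24, M2 done at 30
Makespan = 30

30


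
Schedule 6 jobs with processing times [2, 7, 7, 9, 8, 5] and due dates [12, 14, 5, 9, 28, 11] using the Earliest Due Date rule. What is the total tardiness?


Sort by due date (EDD order): [(7, 5), (9, 9), (5, 11), (2, 12), (7, 14), (8, 28)]
Compute completion times and tardiness:
  Job 1: p=7, d=5, C=7, tardiness=max(0,7-5)=2
  Job 2: p=9, d=9, C=16, tardiness=max(0,16-9)=7
  Job 3: p=5, d=11, C=21, tardiness=max(0,21-11)=10
  Job 4: p=2, d=12, C=23, tardiness=max(0,23-12)=11
  Job 5: p=7, d=14, C=30, tardiness=max(0,30-14)=16
  Job 6: p=8, d=28, C=38, tardiness=max(0,38-28)=10
Total tardiness = 56

56


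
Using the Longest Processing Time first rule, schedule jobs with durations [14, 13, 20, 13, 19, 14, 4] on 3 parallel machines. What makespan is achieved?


Sort jobs in decreasing order (LPT): [20, 19, 14, 14, 13, 13, 4]
Assign each job to the least loaded machine:
  Machine 1: jobs [20, 13], load = 33
  Machine 2: jobs [19, 13], load = 32
  Machine 3: jobs [14, 14, 4], load = 32
Makespan = max load = 33

33


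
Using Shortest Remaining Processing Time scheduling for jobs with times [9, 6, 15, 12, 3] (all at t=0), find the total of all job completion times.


Since all jobs arrive at t=0, SRPT equals SPT ordering.
SPT order: [3, 6, 9, 12, 15]
Completion times:
  Job 1: p=3, C=3
  Job 2: p=6, C=9
  Job 3: p=9, C=18
  Job 4: p=12, C=30
  Job 5: p=15, C=45
Total completion time = 3 + 9 + 18 + 30 + 45 = 105

105


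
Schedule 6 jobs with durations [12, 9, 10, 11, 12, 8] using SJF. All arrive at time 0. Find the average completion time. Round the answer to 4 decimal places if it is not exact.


SJF order (ascending): [8, 9, 10, 11, 12, 12]
Completion times:
  Job 1: burst=8, C=8
  Job 2: burst=9, C=17
  Job 3: burst=10, C=27
  Job 4: burst=11, C=38
  Job 5: burst=12, C=50
  Job 6: burst=12, C=62
Average completion = 202/6 = 33.6667

33.6667


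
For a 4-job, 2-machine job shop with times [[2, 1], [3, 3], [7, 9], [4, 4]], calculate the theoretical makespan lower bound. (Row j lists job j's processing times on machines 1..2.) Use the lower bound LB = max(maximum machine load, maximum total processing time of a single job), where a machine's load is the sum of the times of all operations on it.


Machine loads:
  Machine 1: 2 + 3 + 7 + 4 = 16
  Machine 2: 1 + 3 + 9 + 4 = 17
Max machine load = 17
Job totals:
  Job 1: 3
  Job 2: 6
  Job 3: 16
  Job 4: 8
Max job total = 16
Lower bound = max(17, 16) = 17

17


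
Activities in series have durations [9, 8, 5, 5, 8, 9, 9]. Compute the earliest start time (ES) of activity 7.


Activity 7 starts after activities 1 through 6 complete.
Predecessor durations: [9, 8, 5, 5, 8, 9]
ES = 9 + 8 + 5 + 5 + 8 + 9 = 44

44


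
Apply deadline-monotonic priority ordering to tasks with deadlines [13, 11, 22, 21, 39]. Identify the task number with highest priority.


Sort tasks by relative deadline (ascending):
  Task 2: deadline = 11
  Task 1: deadline = 13
  Task 4: deadline = 21
  Task 3: deadline = 22
  Task 5: deadline = 39
Priority order (highest first): [2, 1, 4, 3, 5]
Highest priority task = 2

2


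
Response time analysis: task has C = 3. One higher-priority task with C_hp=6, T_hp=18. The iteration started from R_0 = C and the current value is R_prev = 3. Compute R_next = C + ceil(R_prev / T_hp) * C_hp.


R_next = C + ceil(R_prev / T_hp) * C_hp
ceil(3 / 18) = ceil(0.1667) = 1
Interference = 1 * 6 = 6
R_next = 3 + 6 = 9

9


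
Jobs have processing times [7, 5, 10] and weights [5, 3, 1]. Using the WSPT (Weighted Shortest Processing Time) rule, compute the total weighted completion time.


Compute p/w ratios and sort ascending (WSPT): [(7, 5), (5, 3), (10, 1)]
Compute weighted completion times:
  Job (p=7,w=5): C=7, w*C=5*7=35
  Job (p=5,w=3): C=12, w*C=3*12=36
  Job (p=10,w=1): C=22, w*C=1*22=22
Total weighted completion time = 93

93


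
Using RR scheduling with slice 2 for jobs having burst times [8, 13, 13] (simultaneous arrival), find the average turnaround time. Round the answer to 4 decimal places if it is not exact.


Time quantum = 2
Execution trace:
  J1 runs 2 units, time = 2
  J2 runs 2 units, time = 4
  J3 runs 2 units, time = 6
  J1 runs 2 units, time = 8
  J2 runs 2 units, time = 10
  J3 runs 2 units, time = 12
  J1 runs 2 units, time = 14
  J2 runs 2 units, time = 16
  J3 runs 2 units, time = 18
  J1 runs 2 units, time = 20
  J2 runs 2 units, time = 22
  J3 runs 2 units, time = 24
  J2 runs 2 units, time = 26
  J3 runs 2 units, time = 28
  J2 runs 2 units, time = 30
  J3 runs 2 units, time = 32
  J2 runs 1 units, time = 33
  J3 runs 1 units, time = 34
Finish times: [20, 33, 34]
Average turnaround = 87/3 = 29.0

29.0


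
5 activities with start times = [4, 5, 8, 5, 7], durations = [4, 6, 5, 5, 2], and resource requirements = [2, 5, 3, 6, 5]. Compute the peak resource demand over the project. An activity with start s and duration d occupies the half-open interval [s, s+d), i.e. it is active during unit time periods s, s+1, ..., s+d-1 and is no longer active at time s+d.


Each activity i is active on [start_i, start_i + duration_i).
Compute total resource usage per time slot:
  t=0: active resources = [], total = 0
  t=1: active resources = [], total = 0
  t=2: active resources = [], total = 0
  t=3: active resources = [], total = 0
  t=4: active resources = [2], total = 2
  t=5: active resources = [2, 5, 6], total = 13
  t=6: active resources = [2, 5, 6], total = 13
  t=7: active resources = [2, 5, 6, 5], total = 18
  t=8: active resources = [5, 3, 6, 5], total = 19
  t=9: active resources = [5, 3, 6], total = 14
  t=10: active resources = [5, 3], total = 8
  t=11: active resources = [3], total = 3
  t=12: active resources = [3], total = 3
Peak resource demand = 19

19


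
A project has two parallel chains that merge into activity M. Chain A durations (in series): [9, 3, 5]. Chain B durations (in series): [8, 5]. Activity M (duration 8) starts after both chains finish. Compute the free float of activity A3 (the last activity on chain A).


ES(A3) = sum of predecessors on chain A = 12
EF(A3) = ES + duration = 12 + 5 = 17
Successor of A3 is M. ES(M) = max(sum(A), sum(B)) = max(17, 13) = 17
Free float = ES(successor) - EF(current) = 17 - 17 = 0

0


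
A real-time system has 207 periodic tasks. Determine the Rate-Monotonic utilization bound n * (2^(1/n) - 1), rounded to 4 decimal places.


Compute 2^(1/207) = 1.0033541497
Subtract 1: 1.0033541497 - 1 = 0.0033541497
Multiply by n: 207 * 0.0033541497 = 0.6943089879
Round to 4 dp: 0.6943

0.6943


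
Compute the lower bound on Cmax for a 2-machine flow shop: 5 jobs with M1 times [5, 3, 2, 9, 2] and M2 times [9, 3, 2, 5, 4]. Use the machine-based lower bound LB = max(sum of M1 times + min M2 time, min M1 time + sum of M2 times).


LB1 = sum(M1 times) + min(M2 times) = 21 + 2 = 23
LB2 = min(M1 times) + sum(M2 times) = 2 + 23 = 25
Lower bound = max(LB1, LB2) = max(23, 25) = 25

25


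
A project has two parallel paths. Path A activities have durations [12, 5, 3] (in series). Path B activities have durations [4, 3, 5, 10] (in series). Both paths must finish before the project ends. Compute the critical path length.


Path A total = 12 + 5 + 3 = 20
Path B total = 4 + 3 + 5 + 10 = 22
Critical path = longest path = max(20, 22) = 22

22


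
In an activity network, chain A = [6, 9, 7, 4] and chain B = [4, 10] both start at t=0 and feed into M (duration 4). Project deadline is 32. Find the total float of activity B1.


Forward pass: ES(B1) = sum of predecessors on chain B = 0
EF = ES + duration = 0 + 4 = 4
Backward pass: LF(M) = deadline = 32; LS(M) = 32 - 4 = 28
LF(B1) = LS(M) - sum(successors on chain B) = 28 - 10 = 18
LS = LF - duration = 18 - 4 = 14
Total float = LS - ES = 14 - 0 = 14

14


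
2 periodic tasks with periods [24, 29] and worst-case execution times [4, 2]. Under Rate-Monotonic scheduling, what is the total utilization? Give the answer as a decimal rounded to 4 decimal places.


Compute individual utilizations (exact fractions):
  Task 1: C/T = 4/24 = 1/6 (approx. 0.1667)
  Task 2: C/T = 2/29 (approx. 0.069)
Total utilization U = 1/6 + 2/29 = 41/174
Rounded to 4 decimal places: U = 0.2356
RM (Liu & Layland) bound for 2 tasks = 0.828427; compare with U = 41/174 (approx. 0.235632)
U <= bound, so schedulable by RM sufficient condition.

0.2356


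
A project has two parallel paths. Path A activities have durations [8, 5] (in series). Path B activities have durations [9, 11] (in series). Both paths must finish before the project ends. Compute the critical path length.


Path A total = 8 + 5 = 13
Path B total = 9 + 11 = 20
Critical path = longest path = max(13, 20) = 20

20


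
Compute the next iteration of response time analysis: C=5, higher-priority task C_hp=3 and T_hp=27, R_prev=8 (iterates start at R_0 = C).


R_next = C + ceil(R_prev / T_hp) * C_hp
ceil(8 / 27) = ceil(0.2963) = 1
Interference = 1 * 3 = 3
R_next = 5 + 3 = 8
R_next = R_prev, so the iteration has converged (response time = 8).

8


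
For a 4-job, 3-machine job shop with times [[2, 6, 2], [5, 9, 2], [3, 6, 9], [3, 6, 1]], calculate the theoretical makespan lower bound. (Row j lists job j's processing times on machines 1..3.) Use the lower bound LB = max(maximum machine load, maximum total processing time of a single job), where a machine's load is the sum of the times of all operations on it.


Machine loads:
  Machine 1: 2 + 5 + 3 + 3 = 13
  Machine 2: 6 + 9 + 6 + 6 = 27
  Machine 3: 2 + 2 + 9 + 1 = 14
Max machine load = 27
Job totals:
  Job 1: 10
  Job 2: 16
  Job 3: 18
  Job 4: 10
Max job total = 18
Lower bound = max(27, 18) = 27

27


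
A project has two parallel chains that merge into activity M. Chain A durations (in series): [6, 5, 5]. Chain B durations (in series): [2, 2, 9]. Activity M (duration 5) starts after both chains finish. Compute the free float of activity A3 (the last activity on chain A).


ES(A3) = sum of predecessors on chain A = 11
EF(A3) = ES + duration = 11 + 5 = 16
Successor of A3 is M. ES(M) = max(sum(A), sum(B)) = max(16, 13) = 16
Free float = ES(successor) - EF(current) = 16 - 16 = 0

0


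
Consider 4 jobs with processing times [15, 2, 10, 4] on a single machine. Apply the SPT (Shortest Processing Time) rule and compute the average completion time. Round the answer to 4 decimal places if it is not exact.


Sort jobs by processing time (SPT order): [2, 4, 10, 15]
Compute completion times sequentially:
  Job 1: processing = 2, completes at 2
  Job 2: processing = 4, completes at 6
  Job 3: processing = 10, completes at 16
  Job 4: processing = 15, completes at 31
Sum of completion times = 55
Average completion time = 55/4 = 13.75

13.75


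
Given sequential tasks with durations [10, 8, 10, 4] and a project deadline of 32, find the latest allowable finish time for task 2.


LF(activity 2) = deadline - sum of successor durations
Successors: activities 3 through 4 with durations [10, 4]
Sum of successor durations = 14
LF = 32 - 14 = 18

18


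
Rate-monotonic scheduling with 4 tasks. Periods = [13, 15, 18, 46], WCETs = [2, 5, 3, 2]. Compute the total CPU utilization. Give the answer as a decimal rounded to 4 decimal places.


Compute individual utilizations (exact fractions):
  Task 1: C/T = 2/13 (approx. 0.1538)
  Task 2: C/T = 5/15 = 1/3 (approx. 0.3333)
  Task 3: C/T = 3/18 = 1/6 (approx. 0.1667)
  Task 4: C/T = 2/46 = 1/23 (approx. 0.0435)
Total utilization U = 2/13 + 1/3 + 1/6 + 1/23 = 417/598
Rounded to 4 decimal places: U = 0.6973
RM (Liu & Layland) bound for 4 tasks = 0.756828; compare with U = 417/598 (approx. 0.697324)
U <= bound, so schedulable by RM sufficient condition.

0.6973


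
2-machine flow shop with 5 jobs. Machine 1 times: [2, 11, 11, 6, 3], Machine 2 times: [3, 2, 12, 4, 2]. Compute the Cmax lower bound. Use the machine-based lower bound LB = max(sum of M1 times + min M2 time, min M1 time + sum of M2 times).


LB1 = sum(M1 times) + min(M2 times) = 33 + 2 = 35
LB2 = min(M1 times) + sum(M2 times) = 2 + 23 = 25
Lower bound = max(LB1, LB2) = max(35, 25) = 35

35


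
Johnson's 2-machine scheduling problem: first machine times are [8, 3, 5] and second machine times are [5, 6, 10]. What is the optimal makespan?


Apply Johnson's rule:
  Group 1 (a <= b): [(2, 3, 6), (3, 5, 10)]
  Group 2 (a > b): [(1, 8, 5)]
Optimal job order: [2, 3, 1]
Schedule:
  Job 2: M1 done at 3, M2 done at 9
  Job 3: M1 done at 8, M2 done at 19
  Job 1: M1 done at 16, M2 done at 24
Makespan = 24

24


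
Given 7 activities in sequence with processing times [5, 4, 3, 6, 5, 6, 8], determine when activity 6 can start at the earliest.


Activity 6 starts after activities 1 through 5 complete.
Predecessor durations: [5, 4, 3, 6, 5]
ES = 5 + 4 + 3 + 6 + 5 = 23

23


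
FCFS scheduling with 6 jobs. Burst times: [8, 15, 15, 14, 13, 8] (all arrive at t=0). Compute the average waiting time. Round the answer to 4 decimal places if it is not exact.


FCFS order (as given): [8, 15, 15, 14, 13, 8]
Waiting times:
  Job 1: wait = 0
  Job 2: wait = 8
  Job 3: wait = 23
  Job 4: wait = 38
  Job 5: wait = 52
  Job 6: wait = 65
Sum of waiting times = 186
Average waiting time = 186/6 = 31.0

31.0


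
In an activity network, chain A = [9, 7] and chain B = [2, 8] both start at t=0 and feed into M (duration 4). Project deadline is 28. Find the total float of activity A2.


Forward pass: ES(A2) = sum of predecessors on chain A = 9
EF = ES + duration = 9 + 7 = 16
Backward pass: LF(M) = deadline = 28; LS(M) = 28 - 4 = 24
LF(A2) = LS(M) - sum(successors on chain A) = 24 - 0 = 24
LS = LF - duration = 24 - 7 = 17
Total float = LS - ES = 17 - 9 = 8

8


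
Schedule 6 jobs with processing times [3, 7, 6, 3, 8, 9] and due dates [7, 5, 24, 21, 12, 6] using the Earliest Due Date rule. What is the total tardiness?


Sort by due date (EDD order): [(7, 5), (9, 6), (3, 7), (8, 12), (3, 21), (6, 24)]
Compute completion times and tardiness:
  Job 1: p=7, d=5, C=7, tardiness=max(0,7-5)=2
  Job 2: p=9, d=6, C=16, tardiness=max(0,16-6)=10
  Job 3: p=3, d=7, C=19, tardiness=max(0,19-7)=12
  Job 4: p=8, d=12, C=27, tardiness=max(0,27-12)=15
  Job 5: p=3, d=21, C=30, tardiness=max(0,30-21)=9
  Job 6: p=6, d=24, C=36, tardiness=max(0,36-24)=12
Total tardiness = 60

60


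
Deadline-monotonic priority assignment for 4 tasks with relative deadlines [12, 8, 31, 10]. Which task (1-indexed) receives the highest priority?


Sort tasks by relative deadline (ascending):
  Task 2: deadline = 8
  Task 4: deadline = 10
  Task 1: deadline = 12
  Task 3: deadline = 31
Priority order (highest first): [2, 4, 1, 3]
Highest priority task = 2

2


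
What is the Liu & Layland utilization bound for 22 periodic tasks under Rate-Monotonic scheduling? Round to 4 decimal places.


Compute 2^(1/22) = 1.0320082797
Subtract 1: 1.0320082797 - 1 = 0.0320082797
Multiply by n: 22 * 0.0320082797 = 0.7041821534
Round to 4 dp: 0.7042

0.7042


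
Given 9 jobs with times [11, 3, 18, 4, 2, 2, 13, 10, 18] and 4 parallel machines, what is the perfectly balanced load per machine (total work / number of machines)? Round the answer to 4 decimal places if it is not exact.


Total processing time = 11 + 3 + 18 + 4 + 2 + 2 + 13 + 10 + 18 = 81
Number of machines = 4
Ideal balanced load = 81 / 4 = 20.25

20.25


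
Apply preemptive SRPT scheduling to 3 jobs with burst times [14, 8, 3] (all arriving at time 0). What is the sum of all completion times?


Since all jobs arrive at t=0, SRPT equals SPT ordering.
SPT order: [3, 8, 14]
Completion times:
  Job 1: p=3, C=3
  Job 2: p=8, C=11
  Job 3: p=14, C=25
Total completion time = 3 + 11 + 25 = 39

39


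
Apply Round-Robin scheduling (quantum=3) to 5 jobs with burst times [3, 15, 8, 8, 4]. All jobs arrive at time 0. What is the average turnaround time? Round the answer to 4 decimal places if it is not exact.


Time quantum = 3
Execution trace:
  J1 runs 3 units, time = 3
  J2 runs 3 units, time = 6
  J3 runs 3 units, time = 9
  J4 runs 3 units, time = 12
  J5 runs 3 units, time = 15
  J2 runs 3 units, time = 18
  J3 runs 3 units, time = 21
  J4 runs 3 units, time = 24
  J5 runs 1 units, time = 25
  J2 runs 3 units, time = 28
  J3 runs 2 units, time = 30
  J4 runs 2 units, time = 32
  J2 runs 3 units, time = 35
  J2 runs 3 units, time = 38
Finish times: [3, 38, 30, 32, 25]
Average turnaround = 128/5 = 25.6

25.6


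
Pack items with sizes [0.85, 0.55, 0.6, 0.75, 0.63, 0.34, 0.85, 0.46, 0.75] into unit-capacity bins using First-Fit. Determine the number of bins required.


Place items sequentially using First-Fit:
  Item 0.85 -> new Bin 1
  Item 0.55 -> new Bin 2
  Item 0.6 -> new Bin 3
  Item 0.75 -> new Bin 4
  Item 0.63 -> new Bin 5
  Item 0.34 -> Bin 2 (now 0.89)
  Item 0.85 -> new Bin 6
  Item 0.46 -> new Bin 7
  Item 0.75 -> new Bin 8
Total bins used = 8

8


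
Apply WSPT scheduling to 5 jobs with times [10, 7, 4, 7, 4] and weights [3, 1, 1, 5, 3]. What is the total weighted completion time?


Compute p/w ratios and sort ascending (WSPT): [(4, 3), (7, 5), (10, 3), (4, 1), (7, 1)]
Compute weighted completion times:
  Job (p=4,w=3): C=4, w*C=3*4=12
  Job (p=7,w=5): C=11, w*C=5*11=55
  Job (p=10,w=3): C=21, w*C=3*21=63
  Job (p=4,w=1): C=25, w*C=1*25=25
  Job (p=7,w=1): C=32, w*C=1*32=32
Total weighted completion time = 187

187


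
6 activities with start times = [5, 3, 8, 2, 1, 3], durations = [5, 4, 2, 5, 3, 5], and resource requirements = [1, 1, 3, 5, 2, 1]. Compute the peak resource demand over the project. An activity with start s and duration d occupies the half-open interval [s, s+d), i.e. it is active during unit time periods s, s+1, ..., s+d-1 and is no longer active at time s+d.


Each activity i is active on [start_i, start_i + duration_i).
Compute total resource usage per time slot:
  t=0: active resources = [], total = 0
  t=1: active resources = [2], total = 2
  t=2: active resources = [5, 2], total = 7
  t=3: active resources = [1, 5, 2, 1], total = 9
  t=4: active resources = [1, 5, 1], total = 7
  t=5: active resources = [1, 1, 5, 1], total = 8
  t=6: active resources = [1, 1, 5, 1], total = 8
  t=7: active resources = [1, 1], total = 2
  t=8: active resources = [1, 3], total = 4
  t=9: active resources = [1, 3], total = 4
Peak resource demand = 9

9


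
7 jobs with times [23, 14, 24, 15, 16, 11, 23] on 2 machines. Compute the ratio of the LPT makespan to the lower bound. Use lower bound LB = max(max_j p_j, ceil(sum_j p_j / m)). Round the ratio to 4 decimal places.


LPT order: [24, 23, 23, 16, 15, 14, 11]
Machine loads after assignment: [66, 60]
LPT makespan = 66
Lower bound = max(max_job, ceil(total/2)) = max(24, 63) = 63
Ratio = 66 / 63 = 1.0476

1.0476


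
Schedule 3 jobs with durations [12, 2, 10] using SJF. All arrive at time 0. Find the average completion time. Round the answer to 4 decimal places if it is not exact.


SJF order (ascending): [2, 10, 12]
Completion times:
  Job 1: burst=2, C=2
  Job 2: burst=10, C=12
  Job 3: burst=12, C=24
Average completion = 38/3 = 12.6667

12.6667


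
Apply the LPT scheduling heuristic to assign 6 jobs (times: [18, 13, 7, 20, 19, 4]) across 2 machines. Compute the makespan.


Sort jobs in decreasing order (LPT): [20, 19, 18, 13, 7, 4]
Assign each job to the least loaded machine:
  Machine 1: jobs [20, 13, 7], load = 40
  Machine 2: jobs [19, 18, 4], load = 41
Makespan = max load = 41

41


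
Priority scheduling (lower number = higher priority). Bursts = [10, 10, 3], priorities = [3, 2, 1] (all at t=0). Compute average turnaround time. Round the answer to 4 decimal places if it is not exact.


Sort by priority (ascending = highest first):
Order: [(1, 3), (2, 10), (3, 10)]
Completion times:
  Priority 1, burst=3, C=3
  Priority 2, burst=10, C=13
  Priority 3, burst=10, C=23
Average turnaround = 39/3 = 13.0

13.0


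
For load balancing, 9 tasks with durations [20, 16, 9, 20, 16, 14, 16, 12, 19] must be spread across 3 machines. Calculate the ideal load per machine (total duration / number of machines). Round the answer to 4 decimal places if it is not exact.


Total processing time = 20 + 16 + 9 + 20 + 16 + 14 + 16 + 12 + 19 = 142
Number of machines = 3
Ideal balanced load = 142 / 3 = 47.3333

47.3333


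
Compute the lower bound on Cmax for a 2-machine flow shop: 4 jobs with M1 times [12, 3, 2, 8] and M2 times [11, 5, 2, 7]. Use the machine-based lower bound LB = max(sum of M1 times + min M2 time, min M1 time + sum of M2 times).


LB1 = sum(M1 times) + min(M2 times) = 25 + 2 = 27
LB2 = min(M1 times) + sum(M2 times) = 2 + 25 = 27
Lower bound = max(LB1, LB2) = max(27, 27) = 27

27


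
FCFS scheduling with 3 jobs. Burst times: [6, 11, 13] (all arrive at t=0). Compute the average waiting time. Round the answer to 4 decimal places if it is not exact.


FCFS order (as given): [6, 11, 13]
Waiting times:
  Job 1: wait = 0
  Job 2: wait = 6
  Job 3: wait = 17
Sum of waiting times = 23
Average waiting time = 23/3 = 7.6667

7.6667


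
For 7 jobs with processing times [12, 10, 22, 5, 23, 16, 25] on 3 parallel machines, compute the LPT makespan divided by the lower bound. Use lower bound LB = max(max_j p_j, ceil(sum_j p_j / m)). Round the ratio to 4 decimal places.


LPT order: [25, 23, 22, 16, 12, 10, 5]
Machine loads after assignment: [40, 35, 38]
LPT makespan = 40
Lower bound = max(max_job, ceil(total/3)) = max(25, 38) = 38
Ratio = 40 / 38 = 1.0526

1.0526


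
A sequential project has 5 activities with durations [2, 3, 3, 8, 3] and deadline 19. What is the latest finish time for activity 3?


LF(activity 3) = deadline - sum of successor durations
Successors: activities 4 through 5 with durations [8, 3]
Sum of successor durations = 11
LF = 19 - 11 = 8

8


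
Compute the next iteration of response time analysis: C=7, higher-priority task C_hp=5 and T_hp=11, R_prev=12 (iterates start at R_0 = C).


R_next = C + ceil(R_prev / T_hp) * C_hp
ceil(12 / 11) = ceil(1.0909) = 2
Interference = 2 * 5 = 10
R_next = 7 + 10 = 17

17


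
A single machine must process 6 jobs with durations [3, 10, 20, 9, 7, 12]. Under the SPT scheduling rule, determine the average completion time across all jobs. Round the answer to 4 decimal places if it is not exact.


Sort jobs by processing time (SPT order): [3, 7, 9, 10, 12, 20]
Compute completion times sequentially:
  Job 1: processing = 3, completes at 3
  Job 2: processing = 7, completes at 10
  Job 3: processing = 9, completes at 19
  Job 4: processing = 10, completes at 29
  Job 5: processing = 12, completes at 41
  Job 6: processing = 20, completes at 61
Sum of completion times = 163
Average completion time = 163/6 = 27.1667

27.1667


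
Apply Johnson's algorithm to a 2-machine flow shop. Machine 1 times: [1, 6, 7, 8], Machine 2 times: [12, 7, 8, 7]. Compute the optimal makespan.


Apply Johnson's rule:
  Group 1 (a <= b): [(1, 1, 12), (2, 6, 7), (3, 7, 8)]
  Group 2 (a > b): [(4, 8, 7)]
Optimal job order: [1, 2, 3, 4]
Schedule:
  Job 1: M1 done at 1, M2 done at 13
  Job 2: M1 done at 7, M2 done at 20
  Job 3: M1 done at 14, M2 done at 28
  Job 4: M1 done at 22, M2 done at 35
Makespan = 35

35


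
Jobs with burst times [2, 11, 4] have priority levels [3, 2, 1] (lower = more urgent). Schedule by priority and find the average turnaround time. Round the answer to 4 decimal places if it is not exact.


Sort by priority (ascending = highest first):
Order: [(1, 4), (2, 11), (3, 2)]
Completion times:
  Priority 1, burst=4, C=4
  Priority 2, burst=11, C=15
  Priority 3, burst=2, C=17
Average turnaround = 36/3 = 12.0

12.0


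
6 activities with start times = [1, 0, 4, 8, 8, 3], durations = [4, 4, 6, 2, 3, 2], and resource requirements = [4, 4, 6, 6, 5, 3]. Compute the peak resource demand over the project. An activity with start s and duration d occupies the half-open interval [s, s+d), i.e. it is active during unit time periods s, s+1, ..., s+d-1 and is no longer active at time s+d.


Each activity i is active on [start_i, start_i + duration_i).
Compute total resource usage per time slot:
  t=0: active resources = [4], total = 4
  t=1: active resources = [4, 4], total = 8
  t=2: active resources = [4, 4], total = 8
  t=3: active resources = [4, 4, 3], total = 11
  t=4: active resources = [4, 6, 3], total = 13
  t=5: active resources = [6], total = 6
  t=6: active resources = [6], total = 6
  t=7: active resources = [6], total = 6
  t=8: active resources = [6, 6, 5], total = 17
  t=9: active resources = [6, 6, 5], total = 17
  t=10: active resources = [5], total = 5
Peak resource demand = 17

17


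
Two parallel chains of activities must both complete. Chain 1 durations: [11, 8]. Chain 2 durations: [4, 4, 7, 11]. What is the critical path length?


Path A total = 11 + 8 = 19
Path B total = 4 + 4 + 7 + 11 = 26
Critical path = longest path = max(19, 26) = 26

26


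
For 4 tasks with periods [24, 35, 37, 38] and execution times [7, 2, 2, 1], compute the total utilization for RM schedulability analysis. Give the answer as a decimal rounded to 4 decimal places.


Compute individual utilizations (exact fractions):
  Task 1: C/T = 7/24 (approx. 0.2917)
  Task 2: C/T = 2/35 (approx. 0.0571)
  Task 3: C/T = 2/37 (approx. 0.0541)
  Task 4: C/T = 1/38 (approx. 0.0263)
Total utilization U = 7/24 + 2/35 + 2/37 + 1/38 = 253439/590520
Rounded to 4 decimal places: U = 0.4292
RM (Liu & Layland) bound for 4 tasks = 0.756828; compare with U = 253439/590520 (approx. 0.429179)
U <= bound, so schedulable by RM sufficient condition.

0.4292


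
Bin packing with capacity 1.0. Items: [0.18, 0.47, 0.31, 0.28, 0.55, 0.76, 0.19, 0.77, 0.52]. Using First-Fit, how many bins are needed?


Place items sequentially using First-Fit:
  Item 0.18 -> new Bin 1
  Item 0.47 -> Bin 1 (now 0.65)
  Item 0.31 -> Bin 1 (now 0.96)
  Item 0.28 -> new Bin 2
  Item 0.55 -> Bin 2 (now 0.83)
  Item 0.76 -> new Bin 3
  Item 0.19 -> Bin 3 (now 0.95)
  Item 0.77 -> new Bin 4
  Item 0.52 -> new Bin 5
Total bins used = 5

5


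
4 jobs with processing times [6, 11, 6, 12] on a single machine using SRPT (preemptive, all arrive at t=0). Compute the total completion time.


Since all jobs arrive at t=0, SRPT equals SPT ordering.
SPT order: [6, 6, 11, 12]
Completion times:
  Job 1: p=6, C=6
  Job 2: p=6, C=12
  Job 3: p=11, C=23
  Job 4: p=12, C=35
Total completion time = 6 + 12 + 23 + 35 = 76

76


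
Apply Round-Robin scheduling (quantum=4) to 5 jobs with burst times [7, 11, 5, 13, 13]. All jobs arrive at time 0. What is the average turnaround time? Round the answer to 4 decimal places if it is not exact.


Time quantum = 4
Execution trace:
  J1 runs 4 units, time = 4
  J2 runs 4 units, time = 8
  J3 runs 4 units, time = 12
  J4 runs 4 units, time = 16
  J5 runs 4 units, time = 20
  J1 runs 3 units, time = 23
  J2 runs 4 units, time = 27
  J3 runs 1 units, time = 28
  J4 runs 4 units, time = 32
  J5 runs 4 units, time = 36
  J2 runs 3 units, time = 39
  J4 runs 4 units, time = 43
  J5 runs 4 units, time = 47
  J4 runs 1 units, time = 48
  J5 runs 1 units, time = 49
Finish times: [23, 39, 28, 48, 49]
Average turnaround = 187/5 = 37.4

37.4


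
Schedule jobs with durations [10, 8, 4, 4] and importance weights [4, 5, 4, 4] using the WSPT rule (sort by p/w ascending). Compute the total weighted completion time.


Compute p/w ratios and sort ascending (WSPT): [(4, 4), (4, 4), (8, 5), (10, 4)]
Compute weighted completion times:
  Job (p=4,w=4): C=4, w*C=4*4=16
  Job (p=4,w=4): C=8, w*C=4*8=32
  Job (p=8,w=5): C=16, w*C=5*16=80
  Job (p=10,w=4): C=26, w*C=4*26=104
Total weighted completion time = 232

232


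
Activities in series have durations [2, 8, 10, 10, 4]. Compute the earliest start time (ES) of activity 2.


Activity 2 starts after activities 1 through 1 complete.
Predecessor durations: [2]
ES = 2 = 2

2


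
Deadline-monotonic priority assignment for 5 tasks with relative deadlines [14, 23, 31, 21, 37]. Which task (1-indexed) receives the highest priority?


Sort tasks by relative deadline (ascending):
  Task 1: deadline = 14
  Task 4: deadline = 21
  Task 2: deadline = 23
  Task 3: deadline = 31
  Task 5: deadline = 37
Priority order (highest first): [1, 4, 2, 3, 5]
Highest priority task = 1

1


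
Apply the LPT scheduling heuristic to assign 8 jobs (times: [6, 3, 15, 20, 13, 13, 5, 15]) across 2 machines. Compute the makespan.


Sort jobs in decreasing order (LPT): [20, 15, 15, 13, 13, 6, 5, 3]
Assign each job to the least loaded machine:
  Machine 1: jobs [20, 13, 6, 5], load = 44
  Machine 2: jobs [15, 15, 13, 3], load = 46
Makespan = max load = 46

46


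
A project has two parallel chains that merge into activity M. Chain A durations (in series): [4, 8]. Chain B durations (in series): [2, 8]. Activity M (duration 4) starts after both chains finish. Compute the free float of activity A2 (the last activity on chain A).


ES(A2) = sum of predecessors on chain A = 4
EF(A2) = ES + duration = 4 + 8 = 12
Successor of A2 is M. ES(M) = max(sum(A), sum(B)) = max(12, 10) = 12
Free float = ES(successor) - EF(current) = 12 - 12 = 0

0


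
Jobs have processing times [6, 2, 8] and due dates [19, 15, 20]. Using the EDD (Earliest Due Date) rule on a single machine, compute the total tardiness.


Sort by due date (EDD order): [(2, 15), (6, 19), (8, 20)]
Compute completion times and tardiness:
  Job 1: p=2, d=15, C=2, tardiness=max(0,2-15)=0
  Job 2: p=6, d=19, C=8, tardiness=max(0,8-19)=0
  Job 3: p=8, d=20, C=16, tardiness=max(0,16-20)=0
Total tardiness = 0

0


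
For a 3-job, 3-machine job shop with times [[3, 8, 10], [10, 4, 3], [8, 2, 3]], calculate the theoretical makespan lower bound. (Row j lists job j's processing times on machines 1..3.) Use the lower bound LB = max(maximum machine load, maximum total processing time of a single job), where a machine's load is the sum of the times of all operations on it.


Machine loads:
  Machine 1: 3 + 10 + 8 = 21
  Machine 2: 8 + 4 + 2 = 14
  Machine 3: 10 + 3 + 3 = 16
Max machine load = 21
Job totals:
  Job 1: 21
  Job 2: 17
  Job 3: 13
Max job total = 21
Lower bound = max(21, 21) = 21

21


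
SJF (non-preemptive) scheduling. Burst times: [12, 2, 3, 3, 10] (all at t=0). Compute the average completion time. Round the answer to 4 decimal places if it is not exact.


SJF order (ascending): [2, 3, 3, 10, 12]
Completion times:
  Job 1: burst=2, C=2
  Job 2: burst=3, C=5
  Job 3: burst=3, C=8
  Job 4: burst=10, C=18
  Job 5: burst=12, C=30
Average completion = 63/5 = 12.6

12.6


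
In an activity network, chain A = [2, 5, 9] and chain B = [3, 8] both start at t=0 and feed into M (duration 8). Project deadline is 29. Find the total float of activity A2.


Forward pass: ES(A2) = sum of predecessors on chain A = 2
EF = ES + duration = 2 + 5 = 7
Backward pass: LF(M) = deadline = 29; LS(M) = 29 - 8 = 21
LF(A2) = LS(M) - sum(successors on chain A) = 21 - 9 = 12
LS = LF - duration = 12 - 5 = 7
Total float = LS - ES = 7 - 2 = 5

5


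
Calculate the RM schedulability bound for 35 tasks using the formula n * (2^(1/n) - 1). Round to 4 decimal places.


Compute 2^(1/35) = 1.0200016094
Subtract 1: 1.0200016094 - 1 = 0.0200016094
Multiply by n: 35 * 0.0200016094 = 0.7000563290
Round to 4 dp: 0.7001

0.7001


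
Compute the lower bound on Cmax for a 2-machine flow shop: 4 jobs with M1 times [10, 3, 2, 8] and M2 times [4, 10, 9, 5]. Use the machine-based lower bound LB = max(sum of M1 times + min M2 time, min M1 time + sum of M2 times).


LB1 = sum(M1 times) + min(M2 times) = 23 + 4 = 27
LB2 = min(M1 times) + sum(M2 times) = 2 + 28 = 30
Lower bound = max(LB1, LB2) = max(27, 30) = 30

30


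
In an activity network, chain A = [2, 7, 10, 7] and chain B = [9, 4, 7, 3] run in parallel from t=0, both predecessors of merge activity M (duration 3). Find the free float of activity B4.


ES(B4) = sum of predecessors on chain B = 20
EF(B4) = ES + duration = 20 + 3 = 23
Successor of B4 is M. ES(M) = max(sum(A), sum(B)) = max(26, 23) = 26
Free float = ES(successor) - EF(current) = 26 - 23 = 3

3


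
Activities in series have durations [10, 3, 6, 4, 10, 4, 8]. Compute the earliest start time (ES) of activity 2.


Activity 2 starts after activities 1 through 1 complete.
Predecessor durations: [10]
ES = 10 = 10

10


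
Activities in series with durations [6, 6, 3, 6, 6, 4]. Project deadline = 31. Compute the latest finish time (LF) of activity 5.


LF(activity 5) = deadline - sum of successor durations
Successors: activities 6 through 6 with durations [4]
Sum of successor durations = 4
LF = 31 - 4 = 27

27


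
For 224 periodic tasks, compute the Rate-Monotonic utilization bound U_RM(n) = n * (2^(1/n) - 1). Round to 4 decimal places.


Compute 2^(1/224) = 1.0030991997
Subtract 1: 1.0030991997 - 1 = 0.0030991997
Multiply by n: 224 * 0.0030991997 = 0.6942207328
Round to 4 dp: 0.6942

0.6942


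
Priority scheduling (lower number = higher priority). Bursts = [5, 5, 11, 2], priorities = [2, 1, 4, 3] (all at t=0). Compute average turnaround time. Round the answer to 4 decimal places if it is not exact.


Sort by priority (ascending = highest first):
Order: [(1, 5), (2, 5), (3, 2), (4, 11)]
Completion times:
  Priority 1, burst=5, C=5
  Priority 2, burst=5, C=10
  Priority 3, burst=2, C=12
  Priority 4, burst=11, C=23
Average turnaround = 50/4 = 12.5

12.5


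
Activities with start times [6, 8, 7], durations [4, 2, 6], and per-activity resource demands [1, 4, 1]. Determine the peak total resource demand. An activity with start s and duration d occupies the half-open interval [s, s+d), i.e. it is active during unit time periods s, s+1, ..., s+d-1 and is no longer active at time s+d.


Each activity i is active on [start_i, start_i + duration_i).
Compute total resource usage per time slot:
  t=0: active resources = [], total = 0
  t=1: active resources = [], total = 0
  t=2: active resources = [], total = 0
  t=3: active resources = [], total = 0
  t=4: active resources = [], total = 0
  t=5: active resources = [], total = 0
  t=6: active resources = [1], total = 1
  t=7: active resources = [1, 1], total = 2
  t=8: active resources = [1, 4, 1], total = 6
  t=9: active resources = [1, 4, 1], total = 6
  t=10: active resources = [1], total = 1
  t=11: active resources = [1], total = 1
  t=12: active resources = [1], total = 1
Peak resource demand = 6

6
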